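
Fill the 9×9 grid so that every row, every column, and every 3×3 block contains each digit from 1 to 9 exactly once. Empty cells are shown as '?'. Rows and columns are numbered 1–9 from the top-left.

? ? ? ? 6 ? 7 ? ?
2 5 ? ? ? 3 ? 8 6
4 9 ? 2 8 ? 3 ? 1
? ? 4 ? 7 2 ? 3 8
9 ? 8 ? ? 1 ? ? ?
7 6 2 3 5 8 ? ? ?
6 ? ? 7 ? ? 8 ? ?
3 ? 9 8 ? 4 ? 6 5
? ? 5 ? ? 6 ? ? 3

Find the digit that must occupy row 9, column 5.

row 3, column 8 = 5: row 3 has {1,2,3,4,8,9}; col 8 has {3,6,8}; box has {1,3,6,7,8} → only 5 remains.
row 4, column 2 = 1: row 4 has {2,3,4,7,8}; col 2 has {5,6,9}; box has {2,4,6,7,8,9} → only 1 remains.
row 5, column 2 = 3: row 5 has {1,8,9}; col 2 has {1,5,6,9}; box has {1,2,4,6,7,8,9} → only 3 remains.
row 5, column 5 = 4: row 5 has {1,3,8,9}; col 5 has {5,6,7,8}; box has {1,2,3,5,7,8} → only 4 remains.
row 7, column 3 = 1: row 7 has {6,7,8}; col 3 has {2,4,5,8,9}; box has {3,5,6,9} → only 1 remains.
row 9, column 1 = 8: row 9 has {3,5,6}; col 1 has {2,3,4,6,7,9}; box has {1,3,5,6,9} → only 8 remains.
row 1, column 1 = 1: row 1 has {6,7}; col 1 has {2,3,4,6,7,8,9}; box has {2,4,5,9} → only 1 remains.
row 1, column 2 = 8: row 1 has {1,6,7}; col 2 has {1,3,5,6,9}; box has {1,2,4,5,9} → only 8 remains.
row 1, column 3 = 3: row 1 has {1,6,7,8}; col 3 has {1,2,4,5,8,9}; box has {1,2,4,5,8,9} → only 3 remains.
row 2, column 3 = 7: row 2 has {2,3,5,6,8}; col 3 has {1,2,3,4,5,8,9}; box has {1,2,3,4,5,8,9} → only 7 remains.
row 3, column 3 = 6: row 3 has {1,2,3,4,5,8,9}; col 3 has {1,2,3,4,5,7,8,9}; box has {1,2,3,4,5,7,8,9} → only 6 remains.
row 3, column 6 = 7: row 3 has {1,2,3,4,5,6,8,9}; col 6 has {1,2,3,4,6,8}; box has {2,3,6,8} → only 7 remains.
row 4, column 1 = 5: row 4 has {1,2,3,4,7,8}; col 1 has {1,2,3,4,6,7,8,9}; box has {1,2,3,4,6,7,8,9} → only 5 remains.
row 5, column 4 = 6: row 5 has {1,3,4,8,9}; col 4 has {2,3,7,8}; box has {1,2,3,4,5,7,8} → only 6 remains.
row 4, column 4 = 9: row 4 has {1,2,3,4,5,7,8}; col 4 has {2,3,6,7,8}; box has {1,2,3,4,5,6,7,8} → only 9 remains.
row 4, column 7 = 6: row 4 has {1,2,3,4,5,7,8,9}; col 7 has {3,7,8}; box has {3,8} → only 6 remains.
row 9, column 4 = 1: row 9 has {3,5,6,8}; col 4 has {2,3,6,7,8,9}; box has {4,6,7,8} → only 1 remains.
row 2, column 4 = 4: row 2 has {2,3,5,6,7,8}; col 4 has {1,2,3,6,7,8,9}; box has {2,3,6,7,8} → only 4 remains.
row 2, column 7 = 9: row 2 has {2,3,4,5,6,7,8}; col 7 has {3,6,7,8}; box has {1,3,5,6,7,8} → only 9 remains.
row 8, column 5 = 2: row 8 has {3,4,5,6,8,9}; col 5 has {4,5,6,7,8}; box has {1,4,6,7,8} → only 2 remains.
row 8, column 7 = 1: row 8 has {2,3,4,5,6,8,9}; col 7 has {3,6,7,8,9}; box has {3,5,6,8} → only 1 remains.
row 9, column 5 = 9: row 9 has {1,3,5,6,8}; col 5 has {2,4,5,6,7,8}; box has {1,2,4,6,7,8} → only 9 remains.

9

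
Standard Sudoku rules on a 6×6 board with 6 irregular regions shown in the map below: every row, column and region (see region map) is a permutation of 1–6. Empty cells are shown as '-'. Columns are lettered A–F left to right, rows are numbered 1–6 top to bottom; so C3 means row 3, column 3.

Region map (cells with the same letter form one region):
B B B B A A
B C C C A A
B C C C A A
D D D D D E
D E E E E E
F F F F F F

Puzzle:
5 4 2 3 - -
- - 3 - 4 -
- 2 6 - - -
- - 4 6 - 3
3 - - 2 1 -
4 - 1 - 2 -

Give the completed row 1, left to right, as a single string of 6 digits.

E1 = 6: row 1 has {2,3,4,5}; col 5 has {1,2,4}; region has {4} → only 6 remains.
F1 = 1: row 1 has {2,3,4,5,6}; col 6 has {3}; region has {4,6} → only 1 remains.

542361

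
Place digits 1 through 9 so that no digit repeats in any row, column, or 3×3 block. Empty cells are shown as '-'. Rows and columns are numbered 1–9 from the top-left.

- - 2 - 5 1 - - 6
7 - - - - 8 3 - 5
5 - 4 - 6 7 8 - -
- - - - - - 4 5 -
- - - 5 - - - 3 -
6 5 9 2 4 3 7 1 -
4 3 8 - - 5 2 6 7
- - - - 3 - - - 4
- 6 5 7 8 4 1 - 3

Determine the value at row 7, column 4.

row 1, column 7 = 9: row 1 has {1,2,5,6}; col 7 has {1,2,3,4,7,8}; box has {3,5,6,8} → only 9 remains.
row 3, column 8 = 2: row 3 has {4,5,6,7,8}; col 8 has {1,3,5,6}; box has {3,5,6,8,9} → only 2 remains.
row 3, column 9 = 1: row 3 has {2,4,5,6,7,8}; col 9 has {3,4,5,6,7}; box has {2,3,5,6,8,9} → only 1 remains.
row 5, column 7 = 6: row 5 has {3,5}; col 7 has {1,2,3,4,7,8,9}; box has {1,3,4,5,7} → only 6 remains.
row 6, column 9 = 8: row 6 has {1,2,3,4,5,6,7,9}; col 9 has {1,3,4,5,6,7}; box has {1,3,4,5,6,7} → only 8 remains.
row 8, column 7 = 5: row 8 has {3,4}; col 7 has {1,2,3,4,6,7,8,9}; box has {1,2,3,4,6,7} → only 5 remains.
row 9, column 8 = 9: row 9 has {1,3,4,5,6,7,8}; col 8 has {1,2,3,5,6}; box has {1,2,3,4,5,6,7} → only 9 remains.
row 1, column 2 = 8: row 1 has {1,2,5,6,9}; col 2 has {3,5,6}; box has {2,4,5,7} → only 8 remains.
row 2, column 8 = 4: row 2 has {3,5,7,8}; col 8 has {1,2,3,5,6,9}; box has {1,2,3,5,6,8,9} → only 4 remains.
row 3, column 2 = 9: row 3 has {1,2,4,5,6,7,8}; col 2 has {3,5,6,8}; box has {2,4,5,7,8} → only 9 remains.
row 3, column 4 = 3: row 3 has {1,2,4,5,6,7,8,9}; col 4 has {2,5,7}; box has {1,5,6,7,8} → only 3 remains.
row 5, column 6 = 9: row 5 has {3,5,6}; col 6 has {1,3,4,5,7,8}; box has {2,3,4,5} → only 9 remains.
row 5, column 9 = 2: row 5 has {3,5,6,9}; col 9 has {1,3,4,5,6,7,8}; box has {1,3,4,5,6,7,8} → only 2 remains.
row 8, column 8 = 8: row 8 has {3,4,5}; col 8 has {1,2,3,4,5,6,9}; box has {1,2,3,4,5,6,7,9} → only 8 remains.
row 9, column 1 = 2: row 9 has {1,3,4,5,6,7,8,9}; col 1 has {4,5,6,7}; box has {3,4,5,6,8} → only 2 remains.
row 1, column 1 = 3: row 1 has {1,2,5,6,8,9}; col 1 has {2,4,5,6,7}; box has {2,4,5,7,8,9} → only 3 remains.
row 1, column 4 = 4: row 1 has {1,2,3,5,6,8,9}; col 4 has {2,3,5,7}; box has {1,3,5,6,7,8} → only 4 remains.
row 1, column 8 = 7: row 1 has {1,2,3,4,5,6,8,9}; col 8 has {1,2,3,4,5,6,8,9}; box has {1,2,3,4,5,6,8,9} → only 7 remains.
row 2, column 2 = 1: row 2 has {3,4,5,7,8}; col 2 has {3,5,6,8,9}; box has {2,3,4,5,7,8,9} → only 1 remains.
row 2, column 3 = 6: row 2 has {1,3,4,5,7,8}; col 3 has {2,4,5,8,9}; box has {1,2,3,4,5,7,8,9} → only 6 remains.
row 2, column 4 = 9: row 2 has {1,3,4,5,6,7,8}; col 4 has {2,3,4,5,7}; box has {1,3,4,5,6,7,8} → only 9 remains.
row 2, column 5 = 2: row 2 has {1,3,4,5,6,7,8,9}; col 5 has {3,4,5,6,8}; box has {1,3,4,5,6,7,8,9} → only 2 remains.
row 4, column 6 = 6: row 4 has {4,5}; col 6 has {1,3,4,5,7,8,9}; box has {2,3,4,5,9} → only 6 remains.
row 4, column 9 = 9: row 4 has {4,5,6}; col 9 has {1,2,3,4,5,6,7,8}; box has {1,2,3,4,5,6,7,8} → only 9 remains.
row 7, column 4 = 1: row 7 has {2,3,4,5,6,7,8}; col 4 has {2,3,4,5,7,9}; box has {3,4,5,7,8} → only 1 remains.

1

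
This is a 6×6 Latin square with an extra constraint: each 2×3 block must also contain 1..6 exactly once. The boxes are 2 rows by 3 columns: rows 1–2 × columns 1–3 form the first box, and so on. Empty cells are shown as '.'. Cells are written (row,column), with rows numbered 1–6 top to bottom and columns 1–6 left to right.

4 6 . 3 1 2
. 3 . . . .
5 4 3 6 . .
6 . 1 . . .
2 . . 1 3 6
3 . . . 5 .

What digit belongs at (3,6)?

1

(1,3) = 5: row 1 has {1,2,3,4,6}; col 3 has {1,3}; box has {3,4,6} → only 5 remains.
(2,1) = 1: row 2 has {3}; col 1 has {2,3,4,5,6}; box has {3,4,5,6} → only 1 remains.
(2,3) = 2: row 2 has {1,3}; col 3 has {1,3,5}; box has {1,3,4,5,6} → only 2 remains.
(3,5) = 2: row 3 has {3,4,5,6}; col 5 has {1,3,5}; box has {6} → only 2 remains.
(3,6) = 1: row 3 has {2,3,4,5,6}; col 6 has {2,6}; box has {2,6} → only 1 remains.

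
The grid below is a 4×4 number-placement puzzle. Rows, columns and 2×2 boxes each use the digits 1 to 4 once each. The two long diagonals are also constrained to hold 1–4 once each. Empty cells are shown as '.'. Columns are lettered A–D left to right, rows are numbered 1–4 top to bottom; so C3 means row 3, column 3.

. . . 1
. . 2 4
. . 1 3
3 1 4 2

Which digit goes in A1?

4

A1 = 4: row 1 has {1}; col 1 has {3}; box has {}; main diagonal has {1,2} → only 4 remains.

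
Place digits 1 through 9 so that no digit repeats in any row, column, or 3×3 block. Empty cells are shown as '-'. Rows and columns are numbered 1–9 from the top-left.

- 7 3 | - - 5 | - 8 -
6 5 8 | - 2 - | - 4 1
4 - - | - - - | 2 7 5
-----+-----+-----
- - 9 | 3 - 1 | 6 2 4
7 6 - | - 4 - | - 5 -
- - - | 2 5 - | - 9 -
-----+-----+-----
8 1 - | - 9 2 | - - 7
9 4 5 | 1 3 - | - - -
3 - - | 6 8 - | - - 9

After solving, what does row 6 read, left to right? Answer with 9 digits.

R1C7 = 9 (sole candidate).
R1C9 = 6 (sole candidate).
R2C7 = 3 (sole candidate).
R3C2 = 9 (sole candidate).
R3C3 = 1 (sole candidate).
R3C4 = 8 (sole candidate).
R3C5 = 6 (sole candidate).
R3C6 = 3 (sole candidate).
R4C1 = 5 (sole candidate).
R4C2 = 8 (sole candidate).
R4C5 = 7 (sole candidate).
R5C3 = 2 (sole candidate).
R5C4 = 9 (sole candidate).
R5C6 = 8 (sole candidate).
R5C7 = 1 (sole candidate).
R5C9 = 3 (sole candidate).
R6C1 = 1: row 6 has {2,5,9}; col 1 has {3,4,5,6,7,8,9}; box has {2,5,6,7,8,9} → only 1 remains.
R6C2 = 3: row 6 has {1,2,5,9}; col 2 has {1,4,5,6,7,8,9}; box has {1,2,5,6,7,8,9} → only 3 remains.
R6C3 = 4: row 6 has {1,2,3,5,9}; col 3 has {1,2,3,5,8,9}; box has {1,2,3,5,6,7,8,9} → only 4 remains.
R6C6 = 6: row 6 has {1,2,3,4,5,9}; col 6 has {1,2,3,5,8}; box has {1,2,3,4,5,7,8,9} → only 6 remains.
R6C9 = 8: row 6 has {1,2,3,4,5,6,9}; col 9 has {1,3,4,5,6,7,9}; box has {1,2,3,4,5,6,9} → only 8 remains.
R7C3 = 6 (sole candidate).
R7C8 = 3 (sole candidate).
R8C6 = 7 (sole candidate).
R8C7 = 8 (sole candidate).
R8C8 = 6 (sole candidate).
R8C9 = 2 (sole candidate).
R9C2 = 2 (sole candidate).
R9C3 = 7 (sole candidate).
R9C6 = 4 (sole candidate).
R9C7 = 5 (sole candidate).
R9C8 = 1 (sole candidate).
R1C1 = 2 (sole candidate).
R1C4 = 4 (sole candidate).
R1C5 = 1 (sole candidate).
R2C4 = 7 (sole candidate).
R2C6 = 9 (sole candidate).
R6C7 = 7: row 6 has {1,2,3,4,5,6,8,9}; col 7 has {1,2,3,5,6,8,9}; box has {1,2,3,4,5,6,8,9} → only 7 remains.

134256798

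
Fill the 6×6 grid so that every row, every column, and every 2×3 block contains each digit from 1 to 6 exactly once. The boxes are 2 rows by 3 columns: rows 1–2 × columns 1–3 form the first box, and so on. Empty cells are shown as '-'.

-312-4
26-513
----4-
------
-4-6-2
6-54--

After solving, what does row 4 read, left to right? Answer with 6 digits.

416325

r1c1 = 5: row 1 has {1,2,3,4}; col 1 has {2,6}; box has {1,2,3,6} → only 5 remains.
r1c5 = 6: row 1 has {1,2,3,4,5}; col 5 has {1,4}; box has {1,2,3,4,5} → only 6 remains.
r2c3 = 4: row 2 has {1,2,3,5,6}; col 3 has {1,5}; box has {1,2,3,5,6} → only 4 remains.
r5c3 = 3: row 5 has {2,4,6}; col 3 has {1,4,5}; box has {4,5,6} → only 3 remains.
r5c5 = 5: row 5 has {2,3,4,6}; col 5 has {1,4,6}; box has {2,4,6} → only 5 remains.
r6c5 = 3: row 6 has {4,5,6}; col 5 has {1,4,5,6}; box has {2,4,5,6} → only 3 remains.
r6c6 = 1: row 6 has {3,4,5,6}; col 6 has {2,3,4}; box has {2,3,4,5,6} → only 1 remains.
r4c5 = 2: row 4 has {}; col 5 has {1,3,4,5,6}; box has {4} → only 2 remains.
r5c1 = 1: row 5 has {2,3,4,5,6}; col 1 has {2,5,6}; box has {3,4,5,6} → only 1 remains.
r6c2 = 2: row 6 has {1,3,4,5,6}; col 2 has {3,4,6}; box has {1,3,4,5,6} → only 2 remains.
r3c1 = 3: row 3 has {4}; col 1 has {1,2,5,6}; box has {} → only 3 remains.
r3c4 = 1: row 3 has {3,4}; col 4 has {2,4,5,6}; box has {2,4} → only 1 remains.
r4c1 = 4: row 4 has {2}; col 1 has {1,2,3,5,6}; box has {3} → only 4 remains.
r4c3 = 6: row 4 has {2,4}; col 3 has {1,3,4,5}; box has {3,4} → only 6 remains.
r4c4 = 3: row 4 has {2,4,6}; col 4 has {1,2,4,5,6}; box has {1,2,4} → only 3 remains.
r4c6 = 5: row 4 has {2,3,4,6}; col 6 has {1,2,3,4}; box has {1,2,3,4} → only 5 remains.
r3c2 = 5: row 3 has {1,3,4}; col 2 has {2,3,4,6}; box has {3,4,6} → only 5 remains.
r3c3 = 2: row 3 has {1,3,4,5}; col 3 has {1,3,4,5,6}; box has {3,4,5,6} → only 2 remains.
r3c6 = 6: row 3 has {1,2,3,4,5}; col 6 has {1,2,3,4,5}; box has {1,2,3,4,5} → only 6 remains.
r4c2 = 1: row 4 has {2,3,4,5,6}; col 2 has {2,3,4,5,6}; box has {2,3,4,5,6} → only 1 remains.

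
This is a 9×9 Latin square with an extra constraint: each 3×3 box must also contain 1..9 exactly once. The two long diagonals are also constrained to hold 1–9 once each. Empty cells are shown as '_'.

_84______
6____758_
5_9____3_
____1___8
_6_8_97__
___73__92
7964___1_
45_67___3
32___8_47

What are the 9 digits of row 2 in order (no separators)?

632197584

row 5, column 8 = 5: row 5 has {6,7,8,9}; col 8 has {1,3,4,8,9}; box has {2,7,8,9} → only 5 remains.
row 7, column 9 = 5: row 7 has {1,4,6,7,9}; col 9 has {2,3,7,8}; box has {1,3,4,7} → only 5 remains.
row 8, column 8 = 2: row 8 has {3,4,5,6,7}; col 8 has {1,3,4,5,8,9}; box has {1,3,4,5,7}; main diagonal has {7,9} → only 2 remains.
row 9, column 3 = 1: row 9 has {2,3,4,7,8}; col 3 has {4,6,9}; box has {2,3,4,5,6,7,9} → only 1 remains.
row 1, column 1 = 1: row 1 has {4,8}; col 1 has {3,4,5,6,7}; box has {4,5,6,8,9}; main diagonal has {2,7,9} → only 1 remains.
row 1, column 9 = 9: row 1 has {1,4,8}; col 9 has {2,3,5,7,8}; box has {3,5,8}; anti-diagonal has {3,5,6,7,8} → only 9 remains.
row 2, column 2 = 3: row 2 has {5,6,7,8}; col 2 has {2,5,6,8,9}; box has {1,4,5,6,8,9}; main diagonal has {1,2,7,9} → only 3 remains.
row 2, column 3 = 2: row 2 has {3,5,6,7,8}; col 3 has {1,4,6,9}; box has {1,3,4,5,6,8,9} → only 2 remains.
row 3, column 2 = 7: row 3 has {3,5,9}; col 2 has {2,3,5,6,8,9}; box has {1,2,3,4,5,6,8,9} → only 7 remains.
row 4, column 2 = 4: row 4 has {1,8}; col 2 has {2,3,5,6,7,8,9}; box has {6} → only 4 remains.
row 4, column 4 = 5: row 4 has {1,4,8}; col 4 has {4,6,7,8}; box has {1,3,7,8,9}; main diagonal has {1,2,3,7,9} → only 5 remains.
row 4, column 6 = 2: row 4 has {1,4,5,8}; col 6 has {7,8,9}; box has {1,3,5,7,8,9}; anti-diagonal has {3,5,6,7,8,9} → only 2 remains.
row 4, column 8 = 6: row 4 has {1,2,4,5,8}; col 8 has {1,2,3,4,5,8,9}; box has {2,5,7,8,9} → only 6 remains.
row 5, column 1 = 2: row 5 has {5,6,7,8,9}; col 1 has {1,3,4,5,6,7}; box has {4,6} → only 2 remains.
row 5, column 3 = 3: row 5 has {2,5,6,7,8,9}; col 3 has {1,2,4,6,9}; box has {2,4,6} → only 3 remains.
row 5, column 5 = 4: row 5 has {2,3,5,6,7,8,9}; col 5 has {1,3,7}; box has {1,2,3,5,7,8,9}; main diagonal has {1,2,3,5,7,9}; anti-diagonal has {2,3,5,6,7,8,9} → only 4 remains.
row 5, column 9 = 1: row 5 has {2,3,4,5,6,7,8,9}; col 9 has {2,3,5,7,8,9}; box has {2,5,6,7,8,9} → only 1 remains.
row 6, column 1 = 8: row 6 has {2,3,7,9}; col 1 has {1,2,3,4,5,6,7}; box has {2,3,4,6} → only 8 remains.
row 6, column 2 = 1: row 6 has {2,3,7,8,9}; col 2 has {2,3,4,5,6,7,8,9}; box has {2,3,4,6,8} → only 1 remains.
row 6, column 3 = 5: row 6 has {1,2,3,7,8,9}; col 3 has {1,2,3,4,6,9}; box has {1,2,3,4,6,8} → only 5 remains.
row 6, column 6 = 6: row 6 has {1,2,3,5,7,8,9}; col 6 has {2,7,8,9}; box has {1,2,3,4,5,7,8,9}; main diagonal has {1,2,3,4,5,7,9} → only 6 remains.
row 6, column 7 = 4: row 6 has {1,2,3,5,6,7,8,9}; col 7 has {5,7}; box has {1,2,5,6,7,8,9} → only 4 remains.
row 7, column 5 = 2: row 7 has {1,4,5,6,7,9}; col 5 has {1,3,4,7}; box has {4,6,7,8} → only 2 remains.
row 7, column 6 = 3: row 7 has {1,2,4,5,6,7,9}; col 6 has {2,6,7,8,9}; box has {2,4,6,7,8} → only 3 remains.
row 7, column 7 = 8: row 7 has {1,2,3,4,5,6,7,9}; col 7 has {4,5,7}; box has {1,2,3,4,5,7}; main diagonal has {1,2,3,4,5,6,7,9} → only 8 remains.
row 8, column 3 = 8: row 8 has {2,3,4,5,6,7}; col 3 has {1,2,3,4,5,6,9}; box has {1,2,3,4,5,6,7,9} → only 8 remains.
row 8, column 6 = 1: row 8 has {2,3,4,5,6,7,8}; col 6 has {2,3,6,7,8,9}; box has {2,3,4,6,7,8} → only 1 remains.
row 8, column 7 = 9: row 8 has {1,2,3,4,5,6,7,8}; col 7 has {4,5,7,8}; box has {1,2,3,4,5,7,8} → only 9 remains.
row 9, column 4 = 9: row 9 has {1,2,3,4,7,8}; col 4 has {4,5,6,7,8}; box has {1,2,3,4,6,7,8} → only 9 remains.
row 9, column 5 = 5: row 9 has {1,2,3,4,7,8,9}; col 5 has {1,2,3,4,7}; box has {1,2,3,4,6,7,8,9} → only 5 remains.
row 9, column 7 = 6: row 9 has {1,2,3,4,5,7,8,9}; col 7 has {4,5,7,8,9}; box has {1,2,3,4,5,7,8,9} → only 6 remains.
row 1, column 5 = 6: row 1 has {1,4,8,9}; col 5 has {1,2,3,4,5,7}; box has {7} → only 6 remains.
row 1, column 6 = 5: row 1 has {1,4,6,8,9}; col 6 has {1,2,3,6,7,8,9}; box has {6,7} → only 5 remains.
row 1, column 7 = 2: row 1 has {1,4,5,6,8,9}; col 7 has {4,5,6,7,8,9}; box has {3,5,8,9} → only 2 remains.
row 1, column 8 = 7: row 1 has {1,2,4,5,6,8,9}; col 8 has {1,2,3,4,5,6,8,9}; box has {2,3,5,8,9} → only 7 remains.
row 2, column 4 = 1: row 2 has {2,3,5,6,7,8}; col 4 has {4,5,6,7,8,9}; box has {5,6,7} → only 1 remains.
row 2, column 5 = 9: row 2 has {1,2,3,5,6,7,8}; col 5 has {1,2,3,4,5,6,7}; box has {1,5,6,7} → only 9 remains.
row 2, column 9 = 4: row 2 has {1,2,3,5,6,7,8,9}; col 9 has {1,2,3,5,7,8,9}; box has {2,3,5,7,8,9} → only 4 remains.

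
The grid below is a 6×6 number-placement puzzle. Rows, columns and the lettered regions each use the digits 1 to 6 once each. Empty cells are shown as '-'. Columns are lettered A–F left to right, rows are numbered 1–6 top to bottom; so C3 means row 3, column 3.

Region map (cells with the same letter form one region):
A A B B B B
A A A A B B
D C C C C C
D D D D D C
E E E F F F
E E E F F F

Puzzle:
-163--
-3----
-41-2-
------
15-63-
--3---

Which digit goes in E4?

6

D3 = 5 (sole candidate).
A2 = 6 (hidden single in row 2).
A3 = 3 (sole candidate).
F3 = 6 (sole candidate).
F4 = 3 (sole candidate).
B6 = 6 (hidden single in row 6).
B4 = 2 (sole candidate).
E4 = 6: in row 4, 6 can only go here (every other open cell in that row sees a 6).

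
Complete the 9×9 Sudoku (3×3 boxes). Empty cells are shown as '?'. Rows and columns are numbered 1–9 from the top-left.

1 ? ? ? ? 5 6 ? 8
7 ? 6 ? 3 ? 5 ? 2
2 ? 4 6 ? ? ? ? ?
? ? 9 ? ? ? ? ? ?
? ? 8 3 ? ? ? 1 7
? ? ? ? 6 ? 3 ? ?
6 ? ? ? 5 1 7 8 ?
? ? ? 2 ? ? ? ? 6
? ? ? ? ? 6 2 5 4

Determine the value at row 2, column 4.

1

row 1, column 3 = 3: row 1 has {1,5,6,8}; col 3 has {4,6,8,9}; box has {1,2,4,6,7} → only 3 remains.
row 4, column 9 = 5: row 4 has {9}; col 9 has {2,4,6,7,8}; box has {1,3,7} → only 5 remains.
row 6, column 9 = 9: row 6 has {3,6}; col 9 has {2,4,5,6,7,8}; box has {1,3,5,7} → only 9 remains.
row 7, column 3 = 2: row 7 has {1,5,6,7,8}; col 3 has {3,4,6,8,9}; box has {6} → only 2 remains.
row 7, column 9 = 3: row 7 has {1,2,5,6,7,8}; col 9 has {2,4,5,6,7,8,9}; box has {2,4,5,6,7,8} → only 3 remains.
row 8, column 8 = 9: row 8 has {2,6}; col 8 has {1,5,8}; box has {2,3,4,5,6,7,8} → only 9 remains.
row 1, column 2 = 9: row 1 has {1,3,5,6,8}; col 2 has {}; box has {1,2,3,4,6,7} → only 9 remains.
row 2, column 2 = 8: row 2 has {2,3,5,6,7}; col 2 has {9}; box has {1,2,3,4,6,7,9} → only 8 remains.
row 2, column 8 = 4: row 2 has {2,3,5,6,7,8}; col 8 has {1,5,8,9}; box has {2,5,6,8} → only 4 remains.
row 3, column 2 = 5: row 3 has {2,4,6}; col 2 has {8,9}; box has {1,2,3,4,6,7,8,9} → only 5 remains.
row 3, column 9 = 1: row 3 has {2,4,5,6}; col 9 has {2,3,4,5,6,7,8,9}; box has {2,4,5,6,8} → only 1 remains.
row 5, column 7 = 4: row 5 has {1,3,7,8}; col 7 has {2,3,5,6,7}; box has {1,3,5,7,9} → only 4 remains.
row 6, column 8 = 2: row 6 has {3,6,9}; col 8 has {1,4,5,8,9}; box has {1,3,4,5,7,9} → only 2 remains.
row 7, column 2 = 4: row 7 has {1,2,3,5,6,7,8}; col 2 has {5,8,9}; box has {2,6} → only 4 remains.
row 7, column 4 = 9: row 7 has {1,2,3,4,5,6,7,8}; col 4 has {2,3,6}; box has {1,2,5,6} → only 9 remains.
row 8, column 7 = 1: row 8 has {2,6,9}; col 7 has {2,3,4,5,6,7}; box has {2,3,4,5,6,7,8,9} → only 1 remains.
row 1, column 8 = 7: row 1 has {1,3,5,6,8,9}; col 8 has {1,2,4,5,8,9}; box has {1,2,4,5,6,8} → only 7 remains.
row 2, column 4 = 1: row 2 has {2,3,4,5,6,7,8}; col 4 has {2,3,6,9}; box has {3,5,6} → only 1 remains.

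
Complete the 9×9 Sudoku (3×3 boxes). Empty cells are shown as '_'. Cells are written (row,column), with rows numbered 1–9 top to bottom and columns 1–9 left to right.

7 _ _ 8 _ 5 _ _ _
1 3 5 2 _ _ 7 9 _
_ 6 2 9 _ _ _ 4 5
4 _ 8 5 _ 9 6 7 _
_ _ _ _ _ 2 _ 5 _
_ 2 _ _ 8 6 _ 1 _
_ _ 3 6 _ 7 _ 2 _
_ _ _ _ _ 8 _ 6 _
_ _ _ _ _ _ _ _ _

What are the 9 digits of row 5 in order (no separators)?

376142859

(1,8) = 3: row 1 has {5,7,8}; col 8 has {1,2,4,5,6,7,9}; box has {4,5,7,9} → only 3 remains.
(2,6) = 4: row 2 has {1,2,3,5,7,9}; col 6 has {2,5,6,7,8,9}; box has {2,5,8,9} → only 4 remains.
(3,1) = 8: row 3 has {2,4,5,6,9}; col 1 has {1,4,7}; box has {1,2,3,5,6,7} → only 8 remains.
(3,7) = 1: row 3 has {2,4,5,6,8,9}; col 7 has {6,7}; box has {3,4,5,7,9} → only 1 remains.
(4,2) = 1: row 4 has {4,5,6,7,8,9}; col 2 has {2,3,6}; box has {2,4,8} → only 1 remains.
(4,5) = 3: row 4 has {1,4,5,6,7,8,9}; col 5 has {8}; box has {2,5,6,8,9} → only 3 remains.
(4,9) = 2: row 4 has {1,3,4,5,6,7,8,9}; col 9 has {5}; box has {1,5,6,7} → only 2 remains.
(9,8) = 8: row 9 has {}; col 8 has {1,2,3,4,5,6,7,9}; box has {2,6} → only 8 remains.
(1,7) = 2: row 1 has {3,5,7,8}; col 7 has {1,6,7}; box has {1,3,4,5,7,9} → only 2 remains.
(1,9) = 6: row 1 has {2,3,5,7,8}; col 9 has {2,5}; box has {1,2,3,4,5,7,9} → only 6 remains.
(2,5) = 6: row 2 has {1,2,3,4,5,7,9}; col 5 has {3,8}; box has {2,4,5,8,9} → only 6 remains.
(2,9) = 8: row 2 has {1,2,3,4,5,6,7,9}; col 9 has {2,5,6}; box has {1,2,3,4,5,6,7,9} → only 8 remains.
(3,5) = 7: row 3 has {1,2,4,5,6,8,9}; col 5 has {3,6,8}; box has {2,4,5,6,8,9} → only 7 remains.
(3,6) = 3: row 3 has {1,2,4,5,6,7,8,9}; col 6 has {2,4,5,6,7,8,9}; box has {2,4,5,6,7,8,9} → only 3 remains.
(9,6) = 1: row 9 has {8}; col 6 has {2,3,4,5,6,7,8,9}; box has {6,7,8} → only 1 remains.
(1,5) = 1: row 1 has {2,3,5,6,7,8}; col 5 has {3,6,7,8}; box has {2,3,4,5,6,7,8,9} → only 1 remains.
(5,5) = 4: row 5 has {2,5}; col 5 has {1,3,6,7,8}; box has {2,3,5,6,8,9} → only 4 remains.
(6,4) = 7: row 6 has {1,2,6,8}; col 4 has {2,5,6,8,9}; box has {2,3,4,5,6,8,9} → only 7 remains.
(5,4) = 1: row 5 has {2,4,5}; col 4 has {2,5,6,7,8,9}; box has {2,3,4,5,6,7,8,9} → only 1 remains.
(6,3) = 9: row 6 has {1,2,6,7,8}; col 3 has {2,3,5,8}; box has {1,2,4,8} → only 9 remains.
(1,3) = 4: row 1 has {1,2,3,5,6,7,8}; col 3 has {2,3,5,8,9}; box has {1,2,3,5,6,7,8} → only 4 remains.
(5,2) = 7: row 5 has {1,2,4,5}; col 2 has {1,2,3,6}; box has {1,2,4,8,9} → only 7 remains.
(5,3) = 6: row 5 has {1,2,4,5,7}; col 3 has {2,3,4,5,8,9}; box has {1,2,4,7,8,9} → only 6 remains.
(9,3) = 7: row 9 has {1,8}; col 3 has {2,3,4,5,6,8,9}; box has {3} → only 7 remains.
(1,2) = 9: row 1 has {1,2,3,4,5,6,7,8}; col 2 has {1,2,3,6,7}; box has {1,2,3,4,5,6,7,8} → only 9 remains.
(5,1) = 3: row 5 has {1,2,4,5,6,7}; col 1 has {1,4,7,8}; box has {1,2,4,6,7,8,9} → only 3 remains.
(5,9) = 9: row 5 has {1,2,3,4,5,6,7}; col 9 has {2,5,6,8}; box has {1,2,5,6,7} → only 9 remains.
(6,1) = 5: row 6 has {1,2,6,7,8,9}; col 1 has {1,3,4,7,8}; box has {1,2,3,4,6,7,8,9} → only 5 remains.
(7,1) = 9: row 7 has {2,3,6,7}; col 1 has {1,3,4,5,7,8}; box has {3,7} → only 9 remains.
(7,5) = 5: row 7 has {2,3,6,7,9}; col 5 has {1,3,4,6,7,8}; box has {1,6,7,8} → only 5 remains.
(7,7) = 4: row 7 has {2,3,5,6,7,9}; col 7 has {1,2,6,7}; box has {2,6,8} → only 4 remains.
(7,9) = 1: row 7 has {2,3,4,5,6,7,9}; col 9 has {2,5,6,8,9}; box has {2,4,6,8} → only 1 remains.
(8,1) = 2: row 8 has {6,8}; col 1 has {1,3,4,5,7,8,9}; box has {3,7,9} → only 2 remains.
(8,3) = 1: row 8 has {2,6,8}; col 3 has {2,3,4,5,6,7,8,9}; box has {2,3,7,9} → only 1 remains.
(8,5) = 9: row 8 has {1,2,6,8}; col 5 has {1,3,4,5,6,7,8}; box has {1,5,6,7,8} → only 9 remains.
(9,1) = 6: row 9 has {1,7,8}; col 1 has {1,2,3,4,5,7,8,9}; box has {1,2,3,7,9} → only 6 remains.
(9,5) = 2: row 9 has {1,6,7,8}; col 5 has {1,3,4,5,6,7,8,9}; box has {1,5,6,7,8,9} → only 2 remains.
(9,9) = 3: row 9 has {1,2,6,7,8}; col 9 has {1,2,5,6,8,9}; box has {1,2,4,6,8} → only 3 remains.
(5,7) = 8: row 5 has {1,2,3,4,5,6,7,9}; col 7 has {1,2,4,6,7}; box has {1,2,5,6,7,9} → only 8 remains.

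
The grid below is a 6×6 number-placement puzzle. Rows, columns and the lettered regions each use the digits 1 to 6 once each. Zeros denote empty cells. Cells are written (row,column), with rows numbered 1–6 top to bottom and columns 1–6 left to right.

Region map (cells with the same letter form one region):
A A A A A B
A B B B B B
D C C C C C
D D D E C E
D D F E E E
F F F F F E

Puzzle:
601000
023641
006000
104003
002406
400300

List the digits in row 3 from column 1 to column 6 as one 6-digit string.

236154

(1,6) = 5: row 1 has {1,6}; col 6 has {1,3,6}; region has {1,2,3,4,6} → only 5 remains.
(2,1) = 5: row 2 has {1,2,3,4,6}; col 1 has {1,4,6}; region has {1,6} → only 5 remains.
(5,1) = 3: row 5 has {2,4,6}; col 1 has {1,4,5,6}; region has {1,4} → only 3 remains.
(5,2) = 5: row 5 has {2,3,4,6}; col 2 has {2}; region has {1,3,4} → only 5 remains.
(5,5) = 1: row 5 has {2,3,4,5,6}; col 5 has {4}; region has {3,4,6} → only 1 remains.
(6,3) = 5: row 6 has {3,4}; col 3 has {1,2,3,4,6}; region has {2,3,4} → only 5 remains.
(6,5) = 6: row 6 has {3,4,5}; col 5 has {1,4}; region has {2,3,4,5} → only 6 remains.
(6,6) = 2: row 6 has {3,4,5,6}; col 6 has {1,3,5,6}; region has {1,3,4,6} → only 2 remains.
(1,4) = 2: row 1 has {1,5,6}; col 4 has {3,4,6}; region has {1,5,6} → only 2 remains.
(1,5) = 3: row 1 has {1,2,5,6}; col 5 has {1,4,6}; region has {1,2,5,6} → only 3 remains.
(3,1) = 2: row 3 has {6}; col 1 has {1,3,4,5,6}; region has {1,3,4,5} → only 2 remains.
(3,5) = 5: row 3 has {2,6}; col 5 has {1,3,4,6}; region has {6} → only 5 remains.
(3,6) = 4: row 3 has {2,5,6}; col 6 has {1,2,3,5,6}; region has {5,6} → only 4 remains.
(4,2) = 6: row 4 has {1,3,4}; col 2 has {2,5}; region has {1,2,3,4,5} → only 6 remains.
(4,4) = 5: row 4 has {1,3,4,6}; col 4 has {2,3,4,6}; region has {1,2,3,4,6} → only 5 remains.
(4,5) = 2: row 4 has {1,3,4,5,6}; col 5 has {1,3,4,5,6}; region has {4,5,6} → only 2 remains.
(6,2) = 1: row 6 has {2,3,4,5,6}; col 2 has {2,5,6}; region has {2,3,4,5,6} → only 1 remains.
(1,2) = 4: row 1 has {1,2,3,5,6}; col 2 has {1,2,5,6}; region has {1,2,3,5,6} → only 4 remains.
(3,2) = 3: row 3 has {2,4,5,6}; col 2 has {1,2,4,5,6}; region has {2,4,5,6} → only 3 remains.
(3,4) = 1: row 3 has {2,3,4,5,6}; col 4 has {2,3,4,5,6}; region has {2,3,4,5,6} → only 1 remains.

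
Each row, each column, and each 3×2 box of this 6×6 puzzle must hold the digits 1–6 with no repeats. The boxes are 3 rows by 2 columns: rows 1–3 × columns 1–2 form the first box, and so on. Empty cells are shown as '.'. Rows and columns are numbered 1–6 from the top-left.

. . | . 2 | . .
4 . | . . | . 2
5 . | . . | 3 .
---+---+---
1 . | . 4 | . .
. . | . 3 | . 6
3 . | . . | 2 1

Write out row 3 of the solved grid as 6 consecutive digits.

row 1, column 1 = 6: row 1 has {2}; col 1 has {1,3,4,5}; box has {4,5} → only 6 remains.
row 3, column 6 = 4: row 3 has {3,5}; col 6 has {1,2,6}; box has {2,3} → only 4 remains.
row 4, column 5 = 5: row 4 has {1,4}; col 5 has {2,3}; box has {1,2,6} → only 5 remains.
row 4, column 6 = 3: row 4 has {1,4,5}; col 6 has {1,2,4,6}; box has {1,2,5,6} → only 3 remains.
row 5, column 1 = 2: row 5 has {3,6}; col 1 has {1,3,4,5,6}; box has {1,3} → only 2 remains.
row 5, column 5 = 4: row 5 has {2,3,6}; col 5 has {2,3,5}; box has {1,2,3,5,6} → only 4 remains.
row 1, column 5 = 1: row 1 has {2,6}; col 5 has {2,3,4,5}; box has {2,3,4} → only 1 remains.
row 1, column 6 = 5: row 1 has {1,2,6}; col 6 has {1,2,3,4,6}; box has {1,2,3,4} → only 5 remains.
row 2, column 5 = 6: row 2 has {2,4}; col 5 has {1,2,3,4,5}; box has {1,2,3,4,5} → only 6 remains.
row 4, column 2 = 6: row 4 has {1,3,4,5}; col 2 has {}; box has {1,2,3} → only 6 remains.
row 4, column 3 = 2: row 4 has {1,3,4,5,6}; col 3 has {}; box has {3,4} → only 2 remains.
row 5, column 2 = 5: row 5 has {2,3,4,6}; col 2 has {6}; box has {1,2,3,6} → only 5 remains.
row 5, column 3 = 1: row 5 has {2,3,4,5,6}; col 3 has {2}; box has {2,3,4} → only 1 remains.
row 6, column 2 = 4: row 6 has {1,2,3}; col 2 has {5,6}; box has {1,2,3,5,6} → only 4 remains.
row 1, column 2 = 3: row 1 has {1,2,5,6}; col 2 has {4,5,6}; box has {4,5,6} → only 3 remains.
row 1, column 3 = 4: row 1 has {1,2,3,5,6}; col 3 has {1,2}; box has {2} → only 4 remains.
row 2, column 2 = 1: row 2 has {2,4,6}; col 2 has {3,4,5,6}; box has {3,4,5,6} → only 1 remains.
row 2, column 4 = 5: row 2 has {1,2,4,6}; col 4 has {2,3,4}; box has {2,4} → only 5 remains.
row 3, column 2 = 2: row 3 has {3,4,5}; col 2 has {1,3,4,5,6}; box has {1,3,4,5,6} → only 2 remains.
row 3, column 3 = 6: row 3 has {2,3,4,5}; col 3 has {1,2,4}; box has {2,4,5} → only 6 remains.
row 3, column 4 = 1: row 3 has {2,3,4,5,6}; col 4 has {2,3,4,5}; box has {2,4,5,6} → only 1 remains.

526134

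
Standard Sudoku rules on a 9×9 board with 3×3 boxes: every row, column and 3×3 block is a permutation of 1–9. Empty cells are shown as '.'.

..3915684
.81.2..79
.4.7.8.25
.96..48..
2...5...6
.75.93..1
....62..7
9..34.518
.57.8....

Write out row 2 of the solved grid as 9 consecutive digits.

581426379

r1c1 = 7: row 1 has {1,3,4,5,6,8,9}; col 1 has {2,9}; box has {1,3,4,8} → only 7 remains.
r1c2 = 2: row 1 has {1,3,4,5,6,7,8,9}; col 2 has {4,5,7,8,9}; box has {1,3,4,7,8} → only 2 remains.
r2c6 = 6: row 2 has {1,2,7,8,9}; col 6 has {2,3,4,5,8}; box has {1,2,5,7,8,9} → only 6 remains.
r2c7 = 3: row 2 has {1,2,6,7,8,9}; col 7 has {5,6,8}; box has {2,4,5,6,7,8,9} → only 3 remains.
r3c1 = 6: row 3 has {2,4,5,7,8}; col 1 has {2,7,9}; box has {1,2,3,4,7,8} → only 6 remains.
r3c3 = 9: row 3 has {2,4,5,6,7,8}; col 3 has {1,3,5,6,7}; box has {1,2,3,4,6,7,8} → only 9 remains.
r3c5 = 3: row 3 has {2,4,5,6,7,8,9}; col 5 has {1,2,4,5,6,8,9}; box has {1,2,5,6,7,8,9} → only 3 remains.
r3c7 = 1: row 3 has {2,3,4,5,6,7,8,9}; col 7 has {3,5,6,8}; box has {2,3,4,5,6,7,8,9} → only 1 remains.
r4c5 = 7: row 4 has {4,6,8,9}; col 5 has {1,2,3,4,5,6,8,9}; box has {3,4,5,9} → only 7 remains.
r5c6 = 1: row 5 has {2,5,6}; col 6 has {2,3,4,5,6,8}; box has {3,4,5,7,9} → only 1 remains.
r6c8 = 4: row 6 has {1,3,5,7,9}; col 8 has {1,2,7,8}; box has {1,6,8} → only 4 remains.
r8c2 = 6: row 8 has {1,3,4,5,8,9}; col 2 has {2,4,5,7,8,9}; box has {5,7,9} → only 6 remains.
r8c3 = 2: row 8 has {1,3,4,5,6,8,9}; col 3 has {1,3,5,6,7,9}; box has {5,6,7,9} → only 2 remains.
r8c6 = 7: row 8 has {1,2,3,4,5,6,8,9}; col 6 has {1,2,3,4,5,6,8}; box has {2,3,4,6,8} → only 7 remains.
r9c4 = 1: row 9 has {5,7,8}; col 4 has {3,7,9}; box has {2,3,4,6,7,8} → only 1 remains.
r9c6 = 9: row 9 has {1,5,7,8}; col 6 has {1,2,3,4,5,6,7,8}; box has {1,2,3,4,6,7,8} → only 9 remains.
r2c1 = 5: row 2 has {1,2,3,6,7,8,9}; col 1 has {2,6,7,9}; box has {1,2,3,4,6,7,8,9} → only 5 remains.
r2c4 = 4: row 2 has {1,2,3,5,6,7,8,9}; col 4 has {1,3,7,9}; box has {1,2,3,5,6,7,8,9} → only 4 remains.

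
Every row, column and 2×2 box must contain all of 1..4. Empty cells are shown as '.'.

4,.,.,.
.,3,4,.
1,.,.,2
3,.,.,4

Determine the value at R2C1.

2

R2C1 = 2: row 2 has {3,4}; col 1 has {1,3,4}; box has {3,4} → only 2 remains.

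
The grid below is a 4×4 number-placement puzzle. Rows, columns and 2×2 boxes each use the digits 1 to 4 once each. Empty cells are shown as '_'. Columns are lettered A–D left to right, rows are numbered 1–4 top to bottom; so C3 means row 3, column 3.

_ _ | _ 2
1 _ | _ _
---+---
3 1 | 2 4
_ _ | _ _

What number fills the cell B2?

2

A1 = 4 (sole candidate).
B1 = 3 (sole candidate).
C1 = 1 (sole candidate).
B2 = 2: row 2 has {1}; col 2 has {1,3}; box has {1,3,4} → only 2 remains.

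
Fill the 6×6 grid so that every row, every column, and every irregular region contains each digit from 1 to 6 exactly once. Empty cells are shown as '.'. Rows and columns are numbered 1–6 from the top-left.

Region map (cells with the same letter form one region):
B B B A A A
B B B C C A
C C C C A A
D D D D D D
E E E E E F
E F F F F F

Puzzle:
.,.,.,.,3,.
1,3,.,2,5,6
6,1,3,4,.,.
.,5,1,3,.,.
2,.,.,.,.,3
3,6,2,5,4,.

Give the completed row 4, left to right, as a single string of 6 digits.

451362

row 1, column 4 = 1: row 1 has {3}; col 4 has {2,3,4,5}; region has {3,6} → only 1 remains.
row 2, column 3 = 4: row 2 has {1,2,3,5,6}; col 3 has {1,2,3}; region has {1,3} → only 4 remains.
row 3, column 5 = 2: row 3 has {1,3,4,6}; col 5 has {3,4,5}; region has {1,3,6} → only 2 remains.
row 3, column 6 = 5: row 3 has {1,2,3,4,6}; col 6 has {3,6}; region has {1,2,3,6} → only 5 remains.
row 4, column 1 = 4: row 4 has {1,3,5}; col 1 has {1,2,3,6}; region has {1,3,5} → only 4 remains.
row 4, column 5 = 6: row 4 has {1,3,4,5}; col 5 has {2,3,4,5}; region has {1,3,4,5} → only 6 remains.
row 4, column 6 = 2: row 4 has {1,3,4,5,6}; col 6 has {3,5,6}; region has {1,3,4,5,6} → only 2 remains.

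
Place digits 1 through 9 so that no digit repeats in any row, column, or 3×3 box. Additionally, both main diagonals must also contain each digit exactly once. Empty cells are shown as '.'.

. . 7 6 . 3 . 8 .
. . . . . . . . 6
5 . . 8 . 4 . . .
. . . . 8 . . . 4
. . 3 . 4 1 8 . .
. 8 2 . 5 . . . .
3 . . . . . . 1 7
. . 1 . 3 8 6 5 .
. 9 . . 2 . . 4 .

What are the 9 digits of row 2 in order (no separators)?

834215796

r9c7 = 3: row 9 has {2,4,9}; col 7 has {6,8}; box has {1,4,5,6,7} → only 3 remains.
r9c9 = 8: row 9 has {2,3,4,9}; col 9 has {4,6,7}; box has {1,3,4,5,6,7}; main diagonal has {4,5} → only 8 remains.
r6c1 = 4: in row 6, 4 can only go here (every other open cell in that row sees a 4).
r7c3 = 8: in row 7, 8 can only go here (every other open cell in that row sees an 8).
r2c1 = 8: in row 2, 8 can only go here (every other open cell in that row sees an 8).
r8c4 = 4: in row 8, 4 can only go here (every other open cell in that row sees a 4).
r7c2 = 4: in row 7, 4 can only go here (every other open cell in that row sees a 4).
r1c7 = 4: in row 1, 4 can only go here (every other open cell in that row sees a 4).
r1c9 = 5: in row 1, 5 can only go here (every other open cell in that row sees a 5).
r2c3 = 4: in row 2, 4 can only go here (every other open cell in that row sees a 4).
r5c2 = 5: in row 5, 5 can only go here (every other open cell in that row sees a 5).
r4c7 = 5: in row 4, 5 can only go here (every other open cell in that row sees a 5).
r7c7 = 2: in row 7, 2 can only go here (every other open cell in that row sees a 2).
r8c9 = 9: row 8 has {1,3,4,5,6,8}; col 9 has {4,5,6,7,8}; box has {1,2,3,4,5,6,7,8} → only 9 remains.
r5c9 = 2: row 5 has {1,3,4,5,8}; col 9 has {4,5,6,7,8,9}; box has {4,5,8} → only 2 remains.
r1c2 = 2: in row 1, 2 can only go here (every other open cell in that row sees a 2).
r8c2 = 7: row 8 has {1,3,4,5,6,8,9}; col 2 has {2,4,5,8,9}; box has {1,3,4,8,9}; anti-diagonal has {4,5,8} → only 7 remains.
r9c1 = 6: row 9 has {2,3,4,8,9}; col 1 has {3,4,5,8}; box has {1,3,4,7,8,9}; anti-diagonal has {4,5,7,8} → only 6 remains.
r9c3 = 5: row 9 has {2,3,4,6,8,9}; col 3 has {1,2,3,4,7,8}; box has {1,3,4,6,7,8,9} → only 5 remains.
r9c6 = 7: row 9 has {2,3,4,5,6,8,9}; col 6 has {1,3,4,8}; box has {2,3,4,8} → only 7 remains.
r8c1 = 2: row 8 has {1,3,4,5,6,7,8,9}; col 1 has {3,4,5,6,8}; box has {1,3,4,5,6,7,8,9} → only 2 remains.
r9c4 = 1: row 9 has {2,3,4,5,6,7,8,9}; col 4 has {4,6,8}; box has {2,3,4,7,8} → only 1 remains.
r3c8 = 2: in row 3, 2 can only go here (every other open cell in that row sees a 2).
r3c5 = 7: in row 3, 7 can only go here (every other open cell in that row sees a 7).
r2c7 = 7: in row 2, 7 can only go here (every other open cell in that row sees a 7).
r4c6 = 2: in row 4, 2 can only go here (every other open cell in that row sees a 2).
r2c4 = 2: in row 2, 2 can only go here (every other open cell in that row sees a 2).
r2c6 = 5: in row 2, 5 can only go here (every other open cell in that row sees a 5).
r5c8 = 6: in row 5, 6 can only go here (every other open cell in that row sees a 6).
r6c6 = 6: in row 6, 6 can only go here (every other open cell in that row sees a 6).
r6c8 = 7: in row 6, 7 can only go here (every other open cell in that row sees a 7).
r3c3 = 9: row 3 has {2,4,5,7,8}; col 3 has {1,2,3,4,5,7,8}; box has {2,4,5,7,8}; main diagonal has {2,4,5,6,8} → only 9 remains.
r3c7 = 1: row 3 has {2,4,5,7,8,9}; col 7 has {2,3,4,5,6,7,8}; box has {2,4,5,6,7,8}; anti-diagonal has {2,4,5,6,7,8} → only 1 remains.
r3c9 = 3: row 3 has {1,2,4,5,7,8,9}; col 9 has {2,4,5,6,7,8,9}; box has {1,2,4,5,6,7,8} → only 3 remains.
r4c3 = 6: row 4 has {2,4,5,8}; col 3 has {1,2,3,4,5,7,8,9}; box has {2,3,4,5,8} → only 6 remains.
r6c7 = 9: row 6 has {2,4,5,6,7,8}; col 7 has {1,2,3,4,5,6,7,8}; box has {2,4,5,6,7,8} → only 9 remains.
r6c9 = 1: row 6 has {2,4,5,6,7,8,9}; col 9 has {2,3,4,5,6,7,8,9}; box has {2,4,5,6,7,8,9} → only 1 remains.
r7c6 = 9: row 7 has {1,2,3,4,7,8}; col 6 has {1,2,3,4,5,6,7,8}; box has {1,2,3,4,7,8} → only 9 remains.
r1c1 = 1: row 1 has {2,3,4,5,6,7,8}; col 1 has {2,3,4,5,6,8}; box has {2,4,5,7,8,9}; main diagonal has {2,4,5,6,8,9} → only 1 remains.
r1c5 = 9: row 1 has {1,2,3,4,5,6,7,8}; col 5 has {2,3,4,5,7,8}; box has {2,3,4,5,6,7,8} → only 9 remains.
r2c2 = 3: row 2 has {2,4,5,6,7,8}; col 2 has {2,4,5,7,8,9}; box has {1,2,4,5,7,8,9}; main diagonal has {1,2,4,5,6,8,9} → only 3 remains.
r2c5 = 1: row 2 has {2,3,4,5,6,7,8}; col 5 has {2,3,4,5,7,8,9}; box has {2,3,4,5,6,7,8,9} → only 1 remains.
r2c8 = 9: row 2 has {1,2,3,4,5,6,7,8}; col 8 has {1,2,4,5,6,7,8}; box has {1,2,3,4,5,6,7,8}; anti-diagonal has {1,2,4,5,6,7,8} → only 9 remains.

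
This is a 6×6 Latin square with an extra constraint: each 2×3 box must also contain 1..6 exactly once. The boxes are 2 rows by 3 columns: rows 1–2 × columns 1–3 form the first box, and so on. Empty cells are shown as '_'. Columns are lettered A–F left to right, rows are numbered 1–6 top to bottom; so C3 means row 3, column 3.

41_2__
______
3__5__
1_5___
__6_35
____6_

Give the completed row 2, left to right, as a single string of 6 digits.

C1 = 3: row 1 has {1,2,4}; col 3 has {5,6}; box has {1,4} → only 3 remains.
E1 = 5: row 1 has {1,2,3,4}; col 5 has {3,6}; box has {2} → only 5 remains.
F1 = 6: row 1 has {1,2,3,4,5}; col 6 has {5}; box has {2,5} → only 6 remains.
C2 = 2: row 2 has {}; col 3 has {3,5,6}; box has {1,3,4} → only 2 remains.
C3 = 4: row 3 has {3,5}; col 3 has {2,3,5,6}; box has {1,3,5} → only 4 remains.
A5 = 2: row 5 has {3,5,6}; col 1 has {1,3,4}; box has {6} → only 2 remains.
B5 = 4: row 5 has {2,3,5,6}; col 2 has {1}; box has {2,6} → only 4 remains.
D5 = 1: row 5 has {2,3,4,5,6}; col 4 has {2,5}; box has {3,5,6} → only 1 remains.
A6 = 5: row 6 has {6}; col 1 has {1,2,3,4}; box has {2,4,6} → only 5 remains.
B6 = 3: row 6 has {5,6}; col 2 has {1,4}; box has {2,4,5,6} → only 3 remains.
C6 = 1: row 6 has {3,5,6}; col 3 has {2,3,4,5,6}; box has {2,3,4,5,6} → only 1 remains.
D6 = 4: row 6 has {1,3,5,6}; col 4 has {1,2,5}; box has {1,3,5,6} → only 4 remains.
F6 = 2: row 6 has {1,3,4,5,6}; col 6 has {5,6}; box has {1,3,4,5,6} → only 2 remains.
A2 = 6: row 2 has {2}; col 1 has {1,2,3,4,5}; box has {1,2,3,4} → only 6 remains.
B2 = 5: row 2 has {2,6}; col 2 has {1,3,4}; box has {1,2,3,4,6} → only 5 remains.
D2 = 3: row 2 has {2,5,6}; col 4 has {1,2,4,5}; box has {2,5,6} → only 3 remains.
F3 = 1: row 3 has {3,4,5}; col 6 has {2,5,6}; box has {5} → only 1 remains.
D4 = 6: row 4 has {1,5}; col 4 has {1,2,3,4,5}; box has {1,5} → only 6 remains.
F2 = 4: row 2 has {2,3,5,6}; col 6 has {1,2,5,6}; box has {2,3,5,6} → only 4 remains.
E3 = 2: row 3 has {1,3,4,5}; col 5 has {3,5,6}; box has {1,5,6} → only 2 remains.
B4 = 2: row 4 has {1,5,6}; col 2 has {1,3,4,5}; box has {1,3,4,5} → only 2 remains.
E4 = 4: row 4 has {1,2,5,6}; col 5 has {2,3,5,6}; box has {1,2,5,6} → only 4 remains.
F4 = 3: row 4 has {1,2,4,5,6}; col 6 has {1,2,4,5,6}; box has {1,2,4,5,6} → only 3 remains.
E2 = 1: row 2 has {2,3,4,5,6}; col 5 has {2,3,4,5,6}; box has {2,3,4,5,6} → only 1 remains.

652314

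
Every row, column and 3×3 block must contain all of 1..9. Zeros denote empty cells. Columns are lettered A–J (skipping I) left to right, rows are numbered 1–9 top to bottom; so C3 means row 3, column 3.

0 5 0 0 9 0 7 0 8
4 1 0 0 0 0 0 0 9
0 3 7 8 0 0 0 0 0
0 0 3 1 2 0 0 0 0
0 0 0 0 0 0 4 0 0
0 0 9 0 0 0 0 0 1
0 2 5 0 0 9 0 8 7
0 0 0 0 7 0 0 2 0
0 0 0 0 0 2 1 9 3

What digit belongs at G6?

8

G7 = 6: row 7 has {2,5,7,8,9}; col 7 has {1,4,7}; box has {1,2,3,7,8,9} → only 6 remains.
G8 = 5: row 8 has {2,7}; col 7 has {1,4,6,7}; box has {1,2,3,6,7,8,9} → only 5 remains.
J8 = 4: row 8 has {2,5,7}; col 9 has {1,3,7,8,9}; box has {1,2,3,5,6,7,8,9} → only 4 remains.
G3 = 2: row 3 has {3,7,8}; col 7 has {1,4,5,6,7}; box has {7,8,9} → only 2 remains.
G2 = 3: row 2 has {1,4,9}; col 7 has {1,2,4,5,6,7}; box has {2,7,8,9} → only 3 remains.
G6 = 8: row 6 has {1,9}; col 7 has {1,2,3,4,5,6,7}; box has {1,4} → only 8 remains.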